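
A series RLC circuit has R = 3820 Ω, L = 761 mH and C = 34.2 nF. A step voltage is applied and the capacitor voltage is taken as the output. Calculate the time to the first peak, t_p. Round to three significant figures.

For a series RLC circuit (capacitor voltage as output), ω_n = 1/√(LC) = 1/√(761 mH · 34.2 nF) = 6200 rad/s.
ζ = (R/2)·√(C/L) = (3820/2)·√(34.2 nF/761 mH) = 0.405.
ω_d = ω_n√(1−ζ²) = 5670 rad/s. t_p = π/ω_d = 0.000554 s.

t_p ≈ 0.000554 s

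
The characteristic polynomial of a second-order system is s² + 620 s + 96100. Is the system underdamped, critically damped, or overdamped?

critically damped

a² − 4b = 620² − 4·96100 = 0 (repeated real root); the system is critically damped.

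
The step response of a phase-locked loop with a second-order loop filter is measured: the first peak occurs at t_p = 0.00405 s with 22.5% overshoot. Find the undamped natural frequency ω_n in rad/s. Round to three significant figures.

From the overshoot, ζ = −ln(OS)/√(π²+ln²(OS)) = 0.429.
From t_p = π/ω_d, ω_d = π/0.00405 = 776 rad/s, so ω_n = ω_d/√(1−ζ²) = 859 rad/s.

ω_n ≈ 859 rad/s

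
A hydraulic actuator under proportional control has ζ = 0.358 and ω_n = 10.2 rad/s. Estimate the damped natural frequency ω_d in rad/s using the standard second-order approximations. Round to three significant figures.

ω_d = ω_n√(1−ζ²) = 10.2·√0.872 = 9.52 rad/s.

ω_d ≈ 9.52 rad/s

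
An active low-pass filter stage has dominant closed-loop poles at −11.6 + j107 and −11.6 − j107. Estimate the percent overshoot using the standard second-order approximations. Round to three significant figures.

%OS ≈ 71.1%

With σ = 11.6, ω_d = 107: ω_n = √(σ²+ω_d²) = 108 rad/s, ζ = σ/ω_n = 0.108.
%OS = 100 e^{−πζ/√(1−ζ²)} with ζ = 0.108 gives 71.1%.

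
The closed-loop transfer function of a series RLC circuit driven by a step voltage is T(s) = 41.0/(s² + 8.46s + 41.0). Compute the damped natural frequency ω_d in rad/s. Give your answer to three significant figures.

ω_d ≈ 4.81 rad/s

ω_n = √41.0 = 6.40 rad/s; ζ = 8.46/(2·6.40) = 0.661.
ω_d = 6.40·√(1 − 0.661²) = 4.81 rad/s.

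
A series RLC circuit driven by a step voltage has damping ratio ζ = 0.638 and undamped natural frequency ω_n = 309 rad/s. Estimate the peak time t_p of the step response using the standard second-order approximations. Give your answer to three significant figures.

The damped frequency is ω_d = ω_n√(1−ζ²) = 309·√(1−0.407) = 238 rad/s.
Peak time t_p = π/ω_d = π/238 = 0.0132 s.

t_p ≈ 0.0132 s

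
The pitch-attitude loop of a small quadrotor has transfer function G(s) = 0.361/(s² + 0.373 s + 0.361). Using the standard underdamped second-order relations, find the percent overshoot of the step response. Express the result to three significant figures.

%OS ≈ 35.8%

Comparing the denominator to s² + 2ζω_n s + ω_n²: ω_n = √0.361 = 0.601 rad/s, and 2ζω_n = 0.373 so ζ = 0.373/(2·0.601) = 0.310.
%OS = 100·exp(−πζ/√(1−ζ²)) = 35.8%.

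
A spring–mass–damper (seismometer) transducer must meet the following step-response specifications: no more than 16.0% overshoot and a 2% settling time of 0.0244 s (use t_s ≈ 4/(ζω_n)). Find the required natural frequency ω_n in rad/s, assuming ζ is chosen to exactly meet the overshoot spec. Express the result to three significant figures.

ω_n ≈ 325 rad/s

ζ = −ln(OS)/√(π² + (ln OS)²). With OS = 0.160, ln OS = −1.833 and ζ = 1.833/3.637 = 0.504.
From t_s ≈ 4/(ζω_n): ω_n = 4/(ζ·t_s) = 4/(0.504·0.0244) = 325 rad/s.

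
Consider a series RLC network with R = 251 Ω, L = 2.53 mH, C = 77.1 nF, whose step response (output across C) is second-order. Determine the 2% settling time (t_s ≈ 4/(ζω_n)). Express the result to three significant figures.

For a series RLC circuit (capacitor voltage as output), ω_n = 1/√(LC) = 1/√(2.53 mH · 77.1 nF) = 71600 rad/s.
ζ = (R/2)·√(C/L) = (251/2)·√(77.1 nF/2.53 mH) = 0.693.
t_s ≈ 4/(ζω_n) = 0.0000806 s.

t_s ≈ 0.0000806 s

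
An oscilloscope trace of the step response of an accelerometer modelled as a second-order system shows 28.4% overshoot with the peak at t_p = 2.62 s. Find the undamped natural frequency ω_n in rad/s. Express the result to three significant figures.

ω_n ≈ 1.29 rad/s

From the overshoot, ζ = −ln(OS)/√(π²+ln²(OS)) = 0.372.
From t_p = π/ω_d, ω_d = π/2.62 = 1.20 rad/s, so ω_n = ω_d/√(1−ζ²) = 1.29 rad/s.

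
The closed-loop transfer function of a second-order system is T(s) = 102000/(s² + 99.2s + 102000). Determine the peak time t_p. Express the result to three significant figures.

t_p ≈ 0.00996 s

ω_n = √102000 = 319 rad/s; ζ = 99.2/(2·319) = 0.155.
The damped frequency ω_d = ω_n√(1−ζ²) = 315 rad/s. Then t_p = π/ω_d = 0.00996 s.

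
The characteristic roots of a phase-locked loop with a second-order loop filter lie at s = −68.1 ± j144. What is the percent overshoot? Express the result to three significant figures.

%OS ≈ 22.6%

With σ = 68.1, ω_d = 144: ω_n = √(σ²+ω_d²) = 159 rad/s, ζ = σ/ω_n = 0.428.
Overshoot: exp(−π·0.428/√(1−0.428²)) = 0.226, i.e. 22.6%.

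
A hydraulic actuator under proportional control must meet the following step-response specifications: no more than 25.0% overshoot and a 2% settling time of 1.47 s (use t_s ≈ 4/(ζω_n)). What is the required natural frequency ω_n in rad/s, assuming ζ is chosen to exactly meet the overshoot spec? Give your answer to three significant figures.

ζ = −ln(OS)/√(π² + (ln OS)²). With OS = 0.250, ln OS = −1.386 and ζ = 1.386/3.434 = 0.404.
From t_s ≈ 4/(ζω_n): ω_n = 4/(ζ·t_s) = 4/(0.404·1.47) = 6.74 rad/s.

ω_n ≈ 6.74 rad/s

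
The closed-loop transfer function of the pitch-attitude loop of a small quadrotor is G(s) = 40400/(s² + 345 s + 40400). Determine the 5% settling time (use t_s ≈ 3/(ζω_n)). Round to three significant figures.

Comparing the denominator to s² + 2ζω_n s + ω_n²: ω_n = √40400 = 201 rad/s, and 2ζω_n = 345 so ζ = 345/(2·201) = 0.858.
t_s ≈ 3/(ζω_n) = 3/(0.858·201) = 0.0174 s.

t_s ≈ 0.0174 s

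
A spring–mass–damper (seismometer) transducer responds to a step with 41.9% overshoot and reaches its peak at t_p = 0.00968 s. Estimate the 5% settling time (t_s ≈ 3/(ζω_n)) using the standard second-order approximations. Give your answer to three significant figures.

t_s ≈ 0.0334 s

ζ from %OS: ζ = |ln 0.419|/√(π²+ln²0.419) = 0.267.
From t_p = π/ω_d, ω_d = π/0.00968 = 325 rad/s, so ω_n = ω_d/√(1−ζ²) = 337 rad/s.
t_s ≈ 3/(ζω_n) = 3/(0.267·337) = 0.0334 s.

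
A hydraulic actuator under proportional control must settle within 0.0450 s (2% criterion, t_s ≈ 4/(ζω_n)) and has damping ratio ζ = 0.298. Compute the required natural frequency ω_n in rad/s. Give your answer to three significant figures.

Rearranging t_s ≈ 4/(ζω_n) gives ω_n = 4/(ζ·t_s) = 4/(0.298 × 0.0450) = 298 rad/s.

ω_n ≈ 298 rad/s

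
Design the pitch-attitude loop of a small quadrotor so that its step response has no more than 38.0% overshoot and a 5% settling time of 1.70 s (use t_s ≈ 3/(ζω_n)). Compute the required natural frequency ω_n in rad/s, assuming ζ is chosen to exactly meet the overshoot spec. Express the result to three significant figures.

From %OS = 100·exp(−πζ/√(1−ζ²)), invert to get ζ = −ln(OS)/√(π² + ln²(OS)) with OS = 0.380.
−ln 0.380 = 0.9676, so ζ = 0.9676/√(π² + 0.9362) = 0.294.
Then ω_n = 3/(ζ t_s) = 3/(0.294 × 1.70) = 6.00 rad/s.

ω_n ≈ 6.00 rad/s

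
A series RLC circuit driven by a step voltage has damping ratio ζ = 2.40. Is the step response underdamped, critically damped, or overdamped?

Since ζ = 2.40 > 1, the system is overdamped.

overdamped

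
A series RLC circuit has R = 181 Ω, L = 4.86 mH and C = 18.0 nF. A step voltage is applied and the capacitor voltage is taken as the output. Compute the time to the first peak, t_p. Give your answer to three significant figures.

t_p ≈ 0.0000298 s

For a series RLC circuit (capacitor voltage as output), ω_n = 1/√(LC) = 1/√(4.86 mH · 18.0 nF) = 107000 rad/s.
ζ = (R/2)·√(C/L) = (181/2)·√(18.0 nF/4.86 mH) = 0.174.
ω_d = 107000·√(1 − 0.174²) = 105000 rad/s. t_p = π/ω_d = 0.0000298 s.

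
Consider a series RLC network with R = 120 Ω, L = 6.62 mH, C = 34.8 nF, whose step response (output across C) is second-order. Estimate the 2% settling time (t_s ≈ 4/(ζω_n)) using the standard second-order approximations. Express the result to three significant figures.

t_s ≈ 0.000441 s

For a series RLC circuit (capacitor voltage as output), ω_n = 1/√(LC) = 1/√(6.62 mH · 34.8 nF) = 65900 rad/s.
ζ = (R/2)·√(C/L) = (120/2)·√(34.8 nF/6.62 mH) = 0.138.
t_s ≈ 4/(ζω_n) = 0.000441 s.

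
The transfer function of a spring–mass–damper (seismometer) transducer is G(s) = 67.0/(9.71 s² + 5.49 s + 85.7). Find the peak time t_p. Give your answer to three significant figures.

Dividing through by 9.71: denominator becomes s² + 0.5654 s + 8.826.
So ω_n = √8.826 = 2.97 rad/s and ζ = 0.5654/(2·2.97) = 0.0952.
ω_d = 2.97·√(1 − 0.0952²) = 2.96 rad/s. t_p = π/ω_d = 1.06 s.

t_p ≈ 1.06 s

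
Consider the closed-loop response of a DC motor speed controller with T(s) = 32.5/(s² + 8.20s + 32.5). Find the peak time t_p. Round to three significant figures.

t_p ≈ 0.793 s

Matching coefficients with s² + 2ζω_n s + ω_n² gives ω_n² = 32.5 ⇒ ω_n = 5.70 rad/s, and ζ = 8.20/(2ω_n) = 0.719.
ω_d = 5.70·√(1 − 0.719²) = 3.96 rad/s. Then t_p = π/ω_d = 0.793 s.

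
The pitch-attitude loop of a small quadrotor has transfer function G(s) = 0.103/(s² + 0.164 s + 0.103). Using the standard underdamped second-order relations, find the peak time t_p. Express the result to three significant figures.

t_p ≈ 10.1 s

ω_n = √0.103 = 0.321 rad/s; ζ = 0.164/(2·0.321) = 0.256.
ω_d = ω_n√(1−ζ²) = 0.310 rad/s. Then t_p = π/ω_d = 10.1 s.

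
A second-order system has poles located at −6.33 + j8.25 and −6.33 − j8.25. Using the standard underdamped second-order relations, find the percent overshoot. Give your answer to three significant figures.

With σ = 6.33, ω_d = 8.25: ω_n = √(σ²+ω_d²) = 10.4 rad/s, ζ = σ/ω_n = 0.609.
Overshoot: exp(−π·0.609/√(1−0.609²)) = 0.0898, i.e. 8.98%.

%OS ≈ 8.98%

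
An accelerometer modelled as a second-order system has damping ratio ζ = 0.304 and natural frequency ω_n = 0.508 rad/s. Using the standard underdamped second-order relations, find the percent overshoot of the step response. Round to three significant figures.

%OS ≈ 36.7%

For an underdamped second-order system, %OS = 100·exp(−πζ/√(1−ζ²)).
πζ/√(1−ζ²) = π·0.304/√(1−0.0924) = 1.002, so %OS = 100·e^(−1.002) = 36.7%.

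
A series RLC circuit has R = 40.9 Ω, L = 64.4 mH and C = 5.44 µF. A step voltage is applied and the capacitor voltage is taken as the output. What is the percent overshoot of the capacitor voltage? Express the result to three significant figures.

For a series RLC circuit (capacitor voltage as output), ω_n = 1/√(LC) = 1/√(64.4 mH · 5.44 µF) = 1690 rad/s.
ζ = (R/2)·√(C/L) = (40.9/2)·√(5.44 µF/64.4 mH) = 0.188.
Overshoot: exp(−π·0.188/√(1−0.188²)) = 0.548, i.e. 54.8%.

%OS ≈ 54.8%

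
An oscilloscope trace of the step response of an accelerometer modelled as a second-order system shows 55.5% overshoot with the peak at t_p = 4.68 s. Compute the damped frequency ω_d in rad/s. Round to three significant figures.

ω_d ≈ 0.671 rad/s

t_p = π/ω_d, so ω_d = π/4.68 = 0.671 rad/s.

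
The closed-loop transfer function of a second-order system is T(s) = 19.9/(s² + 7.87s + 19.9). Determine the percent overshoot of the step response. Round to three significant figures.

%OS ≈ 0.279%

ω_n = √19.9 = 4.46 rad/s; ζ = 7.87/(2·4.46) = 0.882.
Overshoot: exp(−π·0.882/√(1−0.882²)) = 0.00279, i.e. 0.279%.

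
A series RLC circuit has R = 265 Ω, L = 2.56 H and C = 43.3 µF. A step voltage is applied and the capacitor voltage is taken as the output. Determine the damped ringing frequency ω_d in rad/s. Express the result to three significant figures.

ω_d ≈ 79.6 rad/s

For a series RLC circuit (capacitor voltage as output), ω_n = 1/√(LC) = 1/√(2.56 H · 43.3 µF) = 95.0 rad/s.
ζ = (R/2)·√(C/L) = (265/2)·√(43.3 µF/2.56 H) = 0.545.
The damped frequency ω_d = ω_n√(1−ζ²) = 79.6 rad/s.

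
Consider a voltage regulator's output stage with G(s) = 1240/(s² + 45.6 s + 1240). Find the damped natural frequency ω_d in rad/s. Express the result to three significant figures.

ω_d ≈ 26.8 rad/s

Comparing the denominator to s² + 2ζω_n s + ω_n²: ω_n = √1240 = 35.2 rad/s, and 2ζω_n = 45.6 so ζ = 45.6/(2·35.2) = 0.647.
The damped frequency ω_d = ω_n√(1−ζ²) = 26.8 rad/s.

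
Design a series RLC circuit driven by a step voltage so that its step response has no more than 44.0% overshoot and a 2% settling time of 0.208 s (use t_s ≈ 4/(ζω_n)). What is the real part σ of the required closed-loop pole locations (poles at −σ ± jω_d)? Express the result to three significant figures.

σ ≈ 19.2

The settling-time spec alone fixes σ = ζω_n = 4/t_s = 4/0.208 = 19.2.
(Overshoot then fixes ζ = 0.253 and hence ω_d = σ·√(1−ζ²)/ζ = 73.6 rad/s.)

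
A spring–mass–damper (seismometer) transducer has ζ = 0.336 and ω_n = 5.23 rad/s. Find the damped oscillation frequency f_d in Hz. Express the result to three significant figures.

f_d ≈ 0.784 Hz

ω_d = ω_n√(1−ζ²) = 5.23·√0.887 = 4.93 rad/s.
f_d = ω_d/(2π) = 0.784 Hz.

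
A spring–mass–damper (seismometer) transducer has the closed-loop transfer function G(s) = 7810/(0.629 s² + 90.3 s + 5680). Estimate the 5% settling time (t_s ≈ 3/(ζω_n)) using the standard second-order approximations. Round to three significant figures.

Dividing through by 0.629: denominator becomes s² + 143.6 s + 9030.
So ω_n = √9030 = 95.0 rad/s and ζ = 143.6/(2·95.0) = 0.755.
t_s ≈ 3/(ζω_n) = 0.0418 s.

t_s ≈ 0.0418 s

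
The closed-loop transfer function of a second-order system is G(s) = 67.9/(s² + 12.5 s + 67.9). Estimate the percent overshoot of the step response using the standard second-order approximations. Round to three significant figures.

Matching coefficients with s² + 2ζω_n s + ω_n² gives ω_n² = 67.9 ⇒ ω_n = 8.24 rad/s, and ζ = 12.5/(2ω_n) = 0.758.
%OS = 100·exp(−πζ/√(1−ζ²)) = 2.58%.

%OS ≈ 2.58%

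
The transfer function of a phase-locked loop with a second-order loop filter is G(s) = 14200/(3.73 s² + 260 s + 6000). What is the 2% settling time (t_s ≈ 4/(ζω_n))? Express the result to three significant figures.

Dividing through by 3.73: denominator becomes s² + 69.71 s + 1609.
So ω_n = √1609 = 40.1 rad/s and ζ = 69.71/(2·40.1) = 0.869.
t_s ≈ 4/(ζω_n) = 0.115 s.

t_s ≈ 0.115 s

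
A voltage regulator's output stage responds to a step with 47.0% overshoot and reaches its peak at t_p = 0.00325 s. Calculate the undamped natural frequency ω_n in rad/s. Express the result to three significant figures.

The overshoot fixes ζ = −ln(OS)/√(π²+ln²(OS)) = 0.234.
From t_p = π/ω_d, ω_d = π/0.00325 = 967 rad/s, so ω_n = ω_d/√(1−ζ²) = 994 rad/s.

ω_n ≈ 994 rad/s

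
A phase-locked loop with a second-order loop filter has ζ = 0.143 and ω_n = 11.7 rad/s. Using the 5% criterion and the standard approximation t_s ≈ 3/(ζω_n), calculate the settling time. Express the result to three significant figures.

t_s ≈ 3/(ζω_n) = 3/(0.143 × 11.7) = 1.79 s.

t_s ≈ 1.79 s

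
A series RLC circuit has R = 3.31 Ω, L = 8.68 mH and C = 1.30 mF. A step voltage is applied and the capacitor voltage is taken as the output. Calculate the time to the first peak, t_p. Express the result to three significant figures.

t_p ≈ 0.0137 s

For a series RLC circuit (capacitor voltage as output), ω_n = 1/√(LC) = 1/√(8.68 mH · 1.30 mF) = 298 rad/s.
ζ = (R/2)·√(C/L) = (3.31/2)·√(1.30 mF/8.68 mH) = 0.640.
The damped frequency ω_d = ω_n√(1−ζ²) = 229 rad/s. t_p = π/ω_d = 0.0137 s.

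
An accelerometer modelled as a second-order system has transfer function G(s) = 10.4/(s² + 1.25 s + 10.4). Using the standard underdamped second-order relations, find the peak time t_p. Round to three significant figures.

t_p ≈ 0.993 s

ω_n = √10.4 = 3.22 rad/s; ζ = 1.25/(2·3.22) = 0.194.
The damped frequency ω_d = ω_n√(1−ζ²) = 3.16 rad/s. Then t_p = π/ω_d = 0.993 s.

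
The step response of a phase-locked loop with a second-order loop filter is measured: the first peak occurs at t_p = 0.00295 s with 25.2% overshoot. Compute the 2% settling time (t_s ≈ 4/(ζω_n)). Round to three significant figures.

ζ from %OS: ζ = |ln 0.252|/√(π²+ln²0.252) = 0.402.
t_p = π/ω_d ⇒ ω_d = 1060 rad/s; then ω_n = ω_d/√(1−ζ²) = 1160 rad/s.
t_s ≈ 4/(ζω_n) = 4/(0.402·1160) = 0.00856 s.

t_s ≈ 0.00856 s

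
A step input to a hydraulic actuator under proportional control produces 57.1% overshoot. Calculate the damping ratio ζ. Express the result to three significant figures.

ζ ≈ 0.176

ζ = −ln(OS)/√(π² + (ln OS)²). With OS = 0.571, ln OS = −0.5604 and ζ = 0.5604/3.191 = 0.176.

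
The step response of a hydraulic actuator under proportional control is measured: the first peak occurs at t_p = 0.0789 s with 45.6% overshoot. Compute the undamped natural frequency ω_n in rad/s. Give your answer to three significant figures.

The overshoot fixes ζ = −ln(OS)/√(π²+ln²(OS)) = 0.242.
From t_p = π/ω_d, ω_d = π/0.0789 = 39.8 rad/s, so ω_n = ω_d/√(1−ζ²) = 41.0 rad/s.

ω_n ≈ 41.0 rad/s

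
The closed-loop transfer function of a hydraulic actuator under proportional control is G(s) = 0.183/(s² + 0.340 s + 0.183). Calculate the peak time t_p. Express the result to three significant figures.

Matching coefficients with s² + 2ζω_n s + ω_n² gives ω_n² = 0.183 ⇒ ω_n = 0.428 rad/s, and ζ = 0.340/(2ω_n) = 0.397.
ω_d = 0.428·√(1 − 0.397²) = 0.393 rad/s. Then t_p = π/ω_d = 8.00 s.

t_p ≈ 8.00 s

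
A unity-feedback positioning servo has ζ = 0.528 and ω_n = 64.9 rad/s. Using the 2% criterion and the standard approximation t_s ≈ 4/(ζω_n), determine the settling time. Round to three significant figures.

t_s ≈ 0.117 s

t_s ≈ 4/(ζω_n) = 4/(0.528 × 64.9) = 0.117 s.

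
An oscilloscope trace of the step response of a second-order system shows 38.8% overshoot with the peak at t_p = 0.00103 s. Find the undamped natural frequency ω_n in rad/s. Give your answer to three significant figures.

ω_n ≈ 3190 rad/s

The overshoot fixes ζ = −ln(OS)/√(π²+ln²(OS)) = 0.289.
t_p = π/ω_d ⇒ ω_d = 3050 rad/s; then ω_n = ω_d/√(1−ζ²) = 3190 rad/s.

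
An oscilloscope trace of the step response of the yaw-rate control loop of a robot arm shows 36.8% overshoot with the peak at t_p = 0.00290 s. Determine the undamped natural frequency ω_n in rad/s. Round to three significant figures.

ω_n ≈ 1140 rad/s

From the overshoot, ζ = −ln(OS)/√(π²+ln²(OS)) = 0.303.
From t_p = π/ω_d, ω_d = π/0.00290 = 1080 rad/s, so ω_n = ω_d/√(1−ζ²) = 1140 rad/s.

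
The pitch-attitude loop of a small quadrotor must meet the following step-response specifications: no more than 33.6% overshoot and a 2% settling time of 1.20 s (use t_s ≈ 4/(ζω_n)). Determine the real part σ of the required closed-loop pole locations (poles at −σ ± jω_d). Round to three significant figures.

The settling-time spec alone fixes σ = ζω_n = 4/t_s = 4/1.20 = 3.33.
(Overshoot then fixes ζ = 0.328 and hence ω_d = σ·√(1−ζ²)/ζ = 9.60 rad/s.)

σ ≈ 3.33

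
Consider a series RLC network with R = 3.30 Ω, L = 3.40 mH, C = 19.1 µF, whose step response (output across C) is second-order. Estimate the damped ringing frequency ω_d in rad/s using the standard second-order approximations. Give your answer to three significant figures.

ω_d ≈ 3890 rad/s

For a series RLC circuit (capacitor voltage as output), ω_n = 1/√(LC) = 1/√(3.40 mH · 19.1 µF) = 3920 rad/s.
ζ = (R/2)·√(C/L) = (3.30/2)·√(19.1 µF/3.40 mH) = 0.124.
ω_d = ω_n√(1−ζ²) = 3890 rad/s.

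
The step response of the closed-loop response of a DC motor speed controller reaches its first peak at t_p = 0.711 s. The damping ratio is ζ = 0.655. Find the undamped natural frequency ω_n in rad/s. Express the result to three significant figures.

Peak time t_p = π/ω_d, so ω_d = π/t_p = π/0.711 = 4.42 rad/s.
ω_n = ω_d/√(1−ζ²) = 4.42/√0.571 = 5.85 rad/s.

ω_n ≈ 5.85 rad/s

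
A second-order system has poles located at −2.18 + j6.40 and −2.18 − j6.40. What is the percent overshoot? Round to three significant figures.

%OS ≈ 34.3%

With σ = 2.18, ω_d = 6.40: ω_n = √(σ²+ω_d²) = 6.76 rad/s, ζ = σ/ω_n = 0.322.
Overshoot: exp(−π·0.322/√(1−0.322²)) = 0.343, i.e. 34.3%.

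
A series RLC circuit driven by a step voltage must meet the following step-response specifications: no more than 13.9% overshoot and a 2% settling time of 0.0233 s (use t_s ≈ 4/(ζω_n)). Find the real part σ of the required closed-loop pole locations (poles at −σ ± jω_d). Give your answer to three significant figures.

σ ≈ 172

The settling-time spec alone fixes σ = ζω_n = 4/t_s = 4/0.0233 = 172.
(Overshoot then fixes ζ = 0.532 and hence ω_d = σ·√(1−ζ²)/ζ = 273 rad/s.)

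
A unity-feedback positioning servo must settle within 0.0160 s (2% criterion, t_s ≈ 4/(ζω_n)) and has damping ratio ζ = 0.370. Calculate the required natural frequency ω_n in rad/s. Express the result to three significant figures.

ω_n ≈ 676 rad/s

Rearranging t_s ≈ 4/(ζω_n) gives ω_n = 4/(ζ·t_s) = 4/(0.370 × 0.0160) = 676 rad/s.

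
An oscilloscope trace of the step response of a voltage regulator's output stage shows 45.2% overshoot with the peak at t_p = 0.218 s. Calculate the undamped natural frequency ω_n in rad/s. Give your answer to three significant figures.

ω_n ≈ 14.9 rad/s

ζ from %OS: ζ = |ln 0.452|/√(π²+ln²0.452) = 0.245.
From t_p = π/ω_d, ω_d = π/0.218 = 14.4 rad/s, so ω_n = ω_d/√(1−ζ²) = 14.9 rad/s.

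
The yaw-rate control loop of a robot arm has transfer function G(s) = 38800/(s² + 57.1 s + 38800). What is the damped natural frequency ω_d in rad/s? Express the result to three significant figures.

Matching coefficients with s² + 2ζω_n s + ω_n² gives ω_n² = 38800 ⇒ ω_n = 197 rad/s, and ζ = 57.1/(2ω_n) = 0.145.
ω_d = 197·√(1 − 0.145²) = 195 rad/s.

ω_d ≈ 195 rad/s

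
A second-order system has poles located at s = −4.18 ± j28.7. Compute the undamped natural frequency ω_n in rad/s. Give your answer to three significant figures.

With σ = 4.18, ω_d = 28.7: ω_n = √(σ²+ω_d²) = 29.0 rad/s, ζ = σ/ω_n = 0.144.

ω_n ≈ 29.0 rad/s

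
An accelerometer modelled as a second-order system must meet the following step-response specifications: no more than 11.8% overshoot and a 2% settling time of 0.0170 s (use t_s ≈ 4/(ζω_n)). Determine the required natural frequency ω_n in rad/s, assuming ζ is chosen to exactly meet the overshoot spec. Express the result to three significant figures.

From %OS = 100·exp(−πζ/√(1−ζ²)), invert to get ζ = −ln(OS)/√(π² + ln²(OS)) with OS = 0.118.
−ln 0.118 = 2.137, so ζ = 2.137/√(π² + 4.567) = 0.562.
From t_s ≈ 4/(ζω_n): ω_n = 4/(ζ·t_s) = 4/(0.562·0.0170) = 418 rad/s.

ω_n ≈ 418 rad/s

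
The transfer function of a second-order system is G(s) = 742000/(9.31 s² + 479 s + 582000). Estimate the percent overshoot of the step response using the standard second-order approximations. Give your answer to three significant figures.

Dividing through by 9.31: denominator becomes s² + 51.45 s + 62510.
So ω_n = √62510 = 250 rad/s and ζ = 51.45/(2·250) = 0.103.
Overshoot: exp(−π·0.103/√(1−0.103²)) = 0.723, i.e. 72.3%.

%OS ≈ 72.3%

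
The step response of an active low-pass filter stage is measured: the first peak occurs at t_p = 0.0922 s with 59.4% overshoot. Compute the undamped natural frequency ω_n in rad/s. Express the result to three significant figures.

ζ from %OS: ζ = |ln 0.594|/√(π²+ln²0.594) = 0.164.
t_p = π/ω_d ⇒ ω_d = 34.1 rad/s; then ω_n = ω_d/√(1−ζ²) = 34.5 rad/s.

ω_n ≈ 34.5 rad/s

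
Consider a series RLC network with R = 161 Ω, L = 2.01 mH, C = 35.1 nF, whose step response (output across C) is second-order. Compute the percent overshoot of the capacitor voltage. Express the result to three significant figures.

For a series RLC circuit (capacitor voltage as output), ω_n = 1/√(LC) = 1/√(2.01 mH · 35.1 nF) = 119000 rad/s.
ζ = (R/2)·√(C/L) = (161/2)·√(35.1 nF/2.01 mH) = 0.336.
Overshoot: exp(−π·0.336/√(1−0.336²)) = 0.326, i.e. 32.6%.

%OS ≈ 32.6%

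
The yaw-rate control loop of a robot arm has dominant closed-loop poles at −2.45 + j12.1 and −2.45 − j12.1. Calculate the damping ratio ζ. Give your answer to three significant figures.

ζ ≈ 0.198

The poles are at −σ ± jω_d with σ = 2.45 and ω_d = 12.1, so ω_n = √(σ²+ω_d²) = 12.3 rad/s and ζ = σ/ω_n = 0.198.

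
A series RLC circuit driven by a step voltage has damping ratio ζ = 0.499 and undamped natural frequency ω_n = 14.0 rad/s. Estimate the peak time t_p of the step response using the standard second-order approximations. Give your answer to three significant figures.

t_p ≈ 0.259 s

The damped frequency is ω_d = ω_n√(1−ζ²) = 14.0·√(1−0.249) = 12.1 rad/s.
Peak time t_p = π/ω_d = π/12.1 = 0.259 s.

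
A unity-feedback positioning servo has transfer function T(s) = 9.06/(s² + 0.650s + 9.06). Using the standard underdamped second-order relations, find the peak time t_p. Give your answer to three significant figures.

Comparing the denominator to s² + 2ζω_n s + ω_n²: ω_n = √9.06 = 3.01 rad/s, and 2ζω_n = 0.650 so ζ = 0.650/(2·3.01) = 0.108.
ω_d = 3.01·√(1 − 0.108²) = 2.99 rad/s. Then t_p = π/ω_d = 1.05 s.

t_p ≈ 1.05 s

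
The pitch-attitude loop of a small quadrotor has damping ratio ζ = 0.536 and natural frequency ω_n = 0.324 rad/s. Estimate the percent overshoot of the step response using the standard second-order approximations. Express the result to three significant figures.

For an underdamped second-order system, %OS = 100·exp(−πζ/√(1−ζ²)).
πζ/√(1−ζ²) = π·0.536/√(1−0.287) = 1.995, so %OS = 100·e^(−1.995) = 13.6%.

%OS ≈ 13.6%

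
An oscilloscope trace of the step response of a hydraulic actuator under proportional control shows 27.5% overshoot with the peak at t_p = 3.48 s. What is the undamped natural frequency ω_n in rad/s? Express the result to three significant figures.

ω_n ≈ 0.976 rad/s

ζ from %OS: ζ = |ln 0.275|/√(π²+ln²0.275) = 0.380.
t_p = π/ω_d ⇒ ω_d = 0.903 rad/s; then ω_n = ω_d/√(1−ζ²) = 0.976 rad/s.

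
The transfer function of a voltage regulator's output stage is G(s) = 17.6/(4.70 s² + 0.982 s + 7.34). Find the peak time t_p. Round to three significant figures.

Dividing through by 4.70: denominator becomes s² + 0.2089 s + 1.562.
So ω_n = √1.562 = 1.25 rad/s and ζ = 0.2089/(2·1.25) = 0.0836.
ω_d = ω_n√(1−ζ²) = 1.25 rad/s. t_p = π/ω_d = 2.52 s.

t_p ≈ 2.52 s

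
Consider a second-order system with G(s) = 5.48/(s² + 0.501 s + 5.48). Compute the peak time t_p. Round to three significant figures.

ω_n = √5.48 = 2.34 rad/s; ζ = 0.501/(2·2.34) = 0.107.
ω_d = 2.34·√(1 − 0.107²) = 2.33 rad/s. Then t_p = π/ω_d = 1.35 s.

t_p ≈ 1.35 s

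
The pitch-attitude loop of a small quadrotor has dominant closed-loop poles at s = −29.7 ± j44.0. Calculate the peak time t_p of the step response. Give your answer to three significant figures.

t_p ≈ 0.0714 s

t_p = π/ω_d with ω_d = 44.0 (the imaginary part), so t_p = 0.0714 s.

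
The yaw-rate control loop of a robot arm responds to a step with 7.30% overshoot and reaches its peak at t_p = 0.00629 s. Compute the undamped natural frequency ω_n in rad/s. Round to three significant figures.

The overshoot fixes ζ = −ln(OS)/√(π²+ln²(OS)) = 0.640.
t_p = π/ω_d ⇒ ω_d = 499 rad/s; then ω_n = ω_d/√(1−ζ²) = 650 rad/s.

ω_n ≈ 650 rad/s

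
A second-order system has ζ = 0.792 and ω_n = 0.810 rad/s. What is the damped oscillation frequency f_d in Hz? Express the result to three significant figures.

f_d ≈ 0.0787 Hz

ω_d = ω_n√(1−ζ²) = 0.810·√0.373 = 0.495 rad/s.
f_d = ω_d/(2π) = 0.0787 Hz.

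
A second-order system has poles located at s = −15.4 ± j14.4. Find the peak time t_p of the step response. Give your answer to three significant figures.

t_p ≈ 0.218 s

t_p = π/ω_d with ω_d = 14.4 (the imaginary part), so t_p = 0.218 s.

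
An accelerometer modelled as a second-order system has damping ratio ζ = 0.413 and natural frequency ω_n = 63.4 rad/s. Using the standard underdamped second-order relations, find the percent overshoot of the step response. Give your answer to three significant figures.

For an underdamped second-order system, %OS = 100·exp(−πζ/√(1−ζ²)).
πζ/√(1−ζ²) = π·0.413/√(1−0.171) = 1.425, so %OS = 100·e^(−1.425) = 24.1%.

%OS ≈ 24.1%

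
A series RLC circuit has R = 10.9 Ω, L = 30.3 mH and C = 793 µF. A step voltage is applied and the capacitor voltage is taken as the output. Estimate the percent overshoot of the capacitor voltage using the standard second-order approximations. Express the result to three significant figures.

For a series RLC circuit (capacitor voltage as output), ω_n = 1/√(LC) = 1/√(30.3 mH · 793 µF) = 204 rad/s.
ζ = (R/2)·√(C/L) = (10.9/2)·√(793 µF/30.3 mH) = 0.882.
%OS = 100 e^{−πζ/√(1−ζ²)} with ζ = 0.882 gives 0.282%.

%OS ≈ 0.282%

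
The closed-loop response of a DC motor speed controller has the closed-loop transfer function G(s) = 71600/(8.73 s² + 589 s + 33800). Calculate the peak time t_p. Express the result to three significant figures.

Dividing through by 8.73: denominator becomes s² + 67.47 s + 3872.
So ω_n = √3872 = 62.2 rad/s and ζ = 67.47/(2·62.2) = 0.542.
ω_d = ω_n√(1−ζ²) = 52.3 rad/s. t_p = π/ω_d = 0.0601 s.

t_p ≈ 0.0601 s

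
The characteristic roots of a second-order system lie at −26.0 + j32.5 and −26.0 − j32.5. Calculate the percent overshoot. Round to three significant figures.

%OS ≈ 8.10%

With σ = 26.0, ω_d = 32.5: ω_n = √(σ²+ω_d²) = 41.6 rad/s, ζ = σ/ω_n = 0.625.
%OS = 100·exp(−πζ/√(1−ζ²)) = 8.10%.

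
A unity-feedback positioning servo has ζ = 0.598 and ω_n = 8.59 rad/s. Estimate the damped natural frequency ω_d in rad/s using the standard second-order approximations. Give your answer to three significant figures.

ω_d ≈ 6.88 rad/s

ω_d = ω_n√(1−ζ²) = 8.59·√0.642 = 6.88 rad/s.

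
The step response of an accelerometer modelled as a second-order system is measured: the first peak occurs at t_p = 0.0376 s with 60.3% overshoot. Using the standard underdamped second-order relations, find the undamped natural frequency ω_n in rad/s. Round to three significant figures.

From the overshoot, ζ = −ln(OS)/√(π²+ln²(OS)) = 0.159.
t_p = π/ω_d ⇒ ω_d = 83.6 rad/s; then ω_n = ω_d/√(1−ζ²) = 84.6 rad/s.

ω_n ≈ 84.6 rad/s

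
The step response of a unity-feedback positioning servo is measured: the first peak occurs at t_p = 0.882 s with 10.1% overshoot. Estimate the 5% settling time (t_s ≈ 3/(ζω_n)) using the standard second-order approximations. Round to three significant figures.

From the overshoot, ζ = −ln(OS)/√(π²+ln²(OS)) = 0.589.
From t_p = π/ω_d, ω_d = π/0.882 = 3.56 rad/s, so ω_n = ω_d/√(1−ζ²) = 4.41 rad/s.
t_s ≈ 3/(ζω_n) = 3/(0.589·4.41) = 1.15 s.

t_s ≈ 1.15 s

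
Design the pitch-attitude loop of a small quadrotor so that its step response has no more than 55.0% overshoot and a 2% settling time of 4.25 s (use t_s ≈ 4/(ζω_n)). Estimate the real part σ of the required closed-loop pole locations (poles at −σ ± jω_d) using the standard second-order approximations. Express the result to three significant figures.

σ ≈ 0.941

The settling-time spec alone fixes σ = ζω_n = 4/t_s = 4/4.25 = 0.941.
(Overshoot then fixes ζ = 0.187 and hence ω_d = σ·√(1−ζ²)/ζ = 4.95 rad/s.)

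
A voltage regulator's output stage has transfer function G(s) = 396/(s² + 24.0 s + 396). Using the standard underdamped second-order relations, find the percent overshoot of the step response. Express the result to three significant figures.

%OS ≈ 9.30%

Matching coefficients with s² + 2ζω_n s + ω_n² gives ω_n² = 396 ⇒ ω_n = 19.9 rad/s, and ζ = 24.0/(2ω_n) = 0.603.
%OS = 100 e^{−πζ/√(1−ζ²)} with ζ = 0.603 gives 9.30%.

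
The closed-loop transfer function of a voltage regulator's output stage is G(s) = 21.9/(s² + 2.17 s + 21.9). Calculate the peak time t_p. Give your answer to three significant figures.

t_p ≈ 0.690 s

Comparing the denominator to s² + 2ζω_n s + ω_n²: ω_n = √21.9 = 4.68 rad/s, and 2ζω_n = 2.17 so ζ = 2.17/(2·4.68) = 0.232.
ω_d = 4.68·√(1 − 0.232²) = 4.55 rad/s. Then t_p = π/ω_d = 0.690 s.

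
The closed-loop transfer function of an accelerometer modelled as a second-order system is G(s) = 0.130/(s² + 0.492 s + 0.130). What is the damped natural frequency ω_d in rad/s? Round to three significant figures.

ω_d ≈ 0.264 rad/s

Matching coefficients with s² + 2ζω_n s + ω_n² gives ω_n² = 0.130 ⇒ ω_n = 0.361 rad/s, and ζ = 0.492/(2ω_n) = 0.682.
ω_d = ω_n√(1−ζ²) = 0.264 rad/s.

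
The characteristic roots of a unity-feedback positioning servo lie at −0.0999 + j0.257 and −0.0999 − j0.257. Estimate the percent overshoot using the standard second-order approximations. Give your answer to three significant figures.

%OS ≈ 29.5%

With σ = 0.0999, ω_d = 0.257: ω_n = √(σ²+ω_d²) = 0.276 rad/s, ζ = σ/ω_n = 0.362.
%OS = 100 e^{−πζ/√(1−ζ²)} with ζ = 0.362 gives 29.5%.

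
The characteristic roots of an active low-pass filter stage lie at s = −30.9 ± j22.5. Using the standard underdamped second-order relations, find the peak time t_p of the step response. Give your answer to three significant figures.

t_p = π/ω_d with ω_d = 22.5 (the imaginary part), so t_p = 0.140 s.

t_p ≈ 0.140 s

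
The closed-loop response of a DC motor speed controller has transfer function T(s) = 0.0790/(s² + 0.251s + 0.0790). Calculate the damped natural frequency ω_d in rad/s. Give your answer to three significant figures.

ω_d ≈ 0.251 rad/s

Matching coefficients with s² + 2ζω_n s + ω_n² gives ω_n² = 0.0790 ⇒ ω_n = 0.281 rad/s, and ζ = 0.251/(2ω_n) = 0.447.
ω_d = 0.281·√(1 − 0.447²) = 0.251 rad/s.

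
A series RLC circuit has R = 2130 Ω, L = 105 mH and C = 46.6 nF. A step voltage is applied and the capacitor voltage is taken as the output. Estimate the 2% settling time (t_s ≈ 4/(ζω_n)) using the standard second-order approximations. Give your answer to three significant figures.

For a series RLC circuit (capacitor voltage as output), ω_n = 1/√(LC) = 1/√(105 mH · 46.6 nF) = 14300 rad/s.
ζ = (R/2)·√(C/L) = (2130/2)·√(46.6 nF/105 mH) = 0.709.
t_s ≈ 4/(ζω_n) = 0.000394 s.

t_s ≈ 0.000394 s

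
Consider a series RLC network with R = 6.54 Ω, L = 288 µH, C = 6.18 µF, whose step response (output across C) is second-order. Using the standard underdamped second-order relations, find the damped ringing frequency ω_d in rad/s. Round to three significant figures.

For a series RLC circuit (capacitor voltage as output), ω_n = 1/√(LC) = 1/√(288 µH · 6.18 µF) = 23700 rad/s.
ζ = (R/2)·√(C/L) = (6.54/2)·√(6.18 µF/288 µH) = 0.479.
ω_d = ω_n√(1−ζ²) = 20800 rad/s.

ω_d ≈ 20800 rad/s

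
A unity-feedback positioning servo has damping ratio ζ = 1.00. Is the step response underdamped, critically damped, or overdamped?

critically damped

Since ζ = 1, the system is critically damped.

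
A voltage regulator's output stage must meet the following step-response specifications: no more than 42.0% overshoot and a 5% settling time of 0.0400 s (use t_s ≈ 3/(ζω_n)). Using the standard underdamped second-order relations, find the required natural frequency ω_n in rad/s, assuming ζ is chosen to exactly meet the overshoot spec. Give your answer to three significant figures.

From %OS = 100·exp(−πζ/√(1−ζ²)), invert to get ζ = −ln(OS)/√(π² + ln²(OS)) with OS = 0.420.
−ln 0.420 = 0.8675, so ζ = 0.8675/√(π² + 0.7526) = 0.266.
Then ω_n = 3/(ζ t_s) = 3/(0.266 × 0.0400) = 282 rad/s.

ω_n ≈ 282 rad/s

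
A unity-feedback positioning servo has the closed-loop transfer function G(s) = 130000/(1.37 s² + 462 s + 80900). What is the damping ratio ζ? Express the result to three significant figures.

ζ ≈ 0.694

Dividing through by 1.37: denominator becomes s² + 337.2 s + 59050.
So ω_n = √59050 = 243 rad/s and ζ = 337.2/(2·243) = 0.694.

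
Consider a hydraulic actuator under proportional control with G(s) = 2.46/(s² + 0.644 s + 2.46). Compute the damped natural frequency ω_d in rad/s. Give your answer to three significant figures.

ω_d ≈ 1.54 rad/s

Comparing the denominator to s² + 2ζω_n s + ω_n²: ω_n = √2.46 = 1.57 rad/s, and 2ζω_n = 0.644 so ζ = 0.644/(2·1.57) = 0.205.
The damped frequency ω_d = ω_n√(1−ζ²) = 1.54 rad/s.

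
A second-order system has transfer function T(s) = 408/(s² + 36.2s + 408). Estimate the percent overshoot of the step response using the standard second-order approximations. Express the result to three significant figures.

%OS ≈ 0.176%

ω_n = √408 = 20.2 rad/s; ζ = 36.2/(2·20.2) = 0.896.
Overshoot: exp(−π·0.896/√(1−0.896²)) = 0.00176, i.e. 0.176%.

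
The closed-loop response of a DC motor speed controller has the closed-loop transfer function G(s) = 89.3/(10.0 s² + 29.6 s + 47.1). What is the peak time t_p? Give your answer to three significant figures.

Dividing through by 10.0: denominator becomes s² + 2.960 s + 4.710.
So ω_n = √4.710 = 2.17 rad/s and ζ = 2.960/(2·2.17) = 0.682.
The damped frequency ω_d = ω_n√(1−ζ²) = 1.59 rad/s. t_p = π/ω_d = 1.98 s.

t_p ≈ 1.98 s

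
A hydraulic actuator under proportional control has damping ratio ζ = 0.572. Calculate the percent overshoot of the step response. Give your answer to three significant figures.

%OS ≈ 11.2%

For an underdamped second-order system, %OS = 100·exp(−πζ/√(1−ζ²)).
πζ/√(1−ζ²) = π·0.572/√(1−0.327) = 2.191, so %OS = 100·e^(−2.191) = 11.2%.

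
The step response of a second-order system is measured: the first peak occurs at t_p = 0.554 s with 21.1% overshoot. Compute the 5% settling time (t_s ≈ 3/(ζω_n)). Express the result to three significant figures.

The overshoot fixes ζ = −ln(OS)/√(π²+ln²(OS)) = 0.444.
From t_p = π/ω_d, ω_d = π/0.554 = 5.67 rad/s, so ω_n = ω_d/√(1−ζ²) = 6.33 rad/s.
t_s ≈ 3/(ζω_n) = 3/(0.444·6.33) = 1.07 s.

t_s ≈ 1.07 s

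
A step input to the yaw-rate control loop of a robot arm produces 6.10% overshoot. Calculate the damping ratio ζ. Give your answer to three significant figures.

ζ ≈ 0.665

Inverting the overshoot relation: ζ = |ln 0.0610|/√(π² + ln²0.0610) = 0.665.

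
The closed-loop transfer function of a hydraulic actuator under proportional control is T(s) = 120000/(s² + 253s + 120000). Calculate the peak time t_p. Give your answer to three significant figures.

t_p ≈ 0.00974 s

Matching coefficients with s² + 2ζω_n s + ω_n² gives ω_n² = 120000 ⇒ ω_n = 346 rad/s, and ζ = 253/(2ω_n) = 0.365.
ω_d = ω_n√(1−ζ²) = 322 rad/s. Then t_p = π/ω_d = 0.00974 s.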